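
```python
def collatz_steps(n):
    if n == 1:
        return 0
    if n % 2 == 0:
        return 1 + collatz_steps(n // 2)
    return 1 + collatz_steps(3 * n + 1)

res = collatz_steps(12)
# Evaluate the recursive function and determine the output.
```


collatz_steps(12)
12 is even -> collatz_steps(6)
6 is even -> collatz_steps(3)
3 is odd -> 3*3+1 = 10 -> collatz_steps(10)
10 is even -> collatz_steps(5)
5 is odd -> 3*5+1 = 16 -> collatz_steps(16)
16 is even -> collatz_steps(8)
8 is even -> collatz_steps(4)
4 is even -> collatz_steps(2)
2 is even -> collatz_steps(1)
Reached 1 after 9 steps
= 9


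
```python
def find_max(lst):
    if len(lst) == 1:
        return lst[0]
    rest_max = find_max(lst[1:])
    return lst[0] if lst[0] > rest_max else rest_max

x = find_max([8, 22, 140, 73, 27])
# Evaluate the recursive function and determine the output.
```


find_max([8, 22, 140, 73, 27])
= compare 8 with find_max([22, 140, 73, 27])
= compare 22 with find_max([140, 73, 27])
= compare 140 with find_max([73, 27])
= compare 73 with find_max([27])
Base: find_max([27]) = 27
compare 73 with 27: max = 73
compare 140 with 73: max = 140
compare 22 with 140: max = 140
compare 8 with 140: max = 140
= 140


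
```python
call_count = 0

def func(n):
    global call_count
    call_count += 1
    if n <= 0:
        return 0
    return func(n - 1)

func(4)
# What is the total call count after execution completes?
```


func(4) calls func(3) calls ... calls func(0)
Total calls: 4 + 1 (for base case) = 5


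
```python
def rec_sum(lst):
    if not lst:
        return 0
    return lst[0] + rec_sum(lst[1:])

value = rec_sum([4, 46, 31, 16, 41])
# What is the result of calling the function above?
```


rec_sum([4, 46, 31, 16, 41])
= 4 + rec_sum([46, 31, 16, 41])
= 4 + 46 + rec_sum([31, 16, 41])
= 4 + 46 + 31 + rec_sum([16, 41])
= 4 + 46 + 31 + 16 + rec_sum([41])
= 4 + 46 + 31 + 16 + 41 + rec_sum([])
= 4 + 46 + 31 + 16 + 41 + 0
= 138


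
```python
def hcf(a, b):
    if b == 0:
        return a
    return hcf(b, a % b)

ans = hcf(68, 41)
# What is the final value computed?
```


hcf(68, 41)
= hcf(41, 68 % 41) = hcf(41, 27)
= hcf(27, 41 % 27) = hcf(27, 14)
= hcf(14, 27 % 14) = hcf(14, 13)
= hcf(13, 14 % 13) = hcf(13, 1)
= hcf(1, 13 % 1) = hcf(1, 0)
b == 0, return a = 1


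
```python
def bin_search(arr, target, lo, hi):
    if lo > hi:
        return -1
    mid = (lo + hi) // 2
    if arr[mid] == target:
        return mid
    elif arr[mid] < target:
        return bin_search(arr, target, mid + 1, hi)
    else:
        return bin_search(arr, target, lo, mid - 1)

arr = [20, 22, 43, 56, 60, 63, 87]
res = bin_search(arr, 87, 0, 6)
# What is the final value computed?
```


bin_search(arr, 87, 0, 6)
lo=0, hi=6, mid=3, arr[mid]=56
56 < 87, search right half
lo=4, hi=6, mid=5, arr[mid]=63
63 < 87, search right half
lo=6, hi=6, mid=6, arr[mid]=87
arr[6] == 87, found at index 6
= 6


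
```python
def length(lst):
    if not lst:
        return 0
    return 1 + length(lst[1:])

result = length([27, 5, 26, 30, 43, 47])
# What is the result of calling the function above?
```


length([27, 5, 26, 30, 43, 47])
= 1 + length([5, 26, 30, 43, 47])
= 1 + 1 + length([26, 30, 43, 47])
= 1 + 1 + 1 + length([30, 43, 47])
= 1 + 1 + 1 + 1 + length([43, 47])
= 1 + 1 + 1 + 1 + 1 + length([47])
= 1 + 1 + 1 + 1 + 1 + 1 + length([])
= 1 + 1 + 1 + 1 + 1 + 1 + 0
= 6


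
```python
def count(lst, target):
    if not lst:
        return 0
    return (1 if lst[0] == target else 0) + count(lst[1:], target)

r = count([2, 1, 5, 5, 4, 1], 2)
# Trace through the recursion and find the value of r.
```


count([2, 1, 5, 5, 4, 1], 2)
lst[0]=2 == 2: 1 + count([1, 5, 5, 4, 1], 2)
lst[0]=1 != 2: 0 + count([5, 5, 4, 1], 2)
lst[0]=5 != 2: 0 + count([5, 4, 1], 2)
lst[0]=5 != 2: 0 + count([4, 1], 2)
lst[0]=4 != 2: 0 + count([1], 2)
lst[0]=1 != 2: 0 + count([], 2)
= 1


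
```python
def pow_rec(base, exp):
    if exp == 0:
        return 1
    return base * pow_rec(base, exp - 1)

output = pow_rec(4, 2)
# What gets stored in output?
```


pow_rec(4, 2)
= 4 * pow_rec(4, 1)
= 4 * 4 * pow_rec(4, 0)
= 4 * 4 * 1
= 16


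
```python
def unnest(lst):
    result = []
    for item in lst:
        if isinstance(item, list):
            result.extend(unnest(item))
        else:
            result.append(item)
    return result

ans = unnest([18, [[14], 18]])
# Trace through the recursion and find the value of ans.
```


unnest([18, [[14], 18]])
Processing each element:
  18 is not a list -> append 18
  [[14], 18] is a list -> unnest recursively -> [14, 18]
= [18, 14, 18]


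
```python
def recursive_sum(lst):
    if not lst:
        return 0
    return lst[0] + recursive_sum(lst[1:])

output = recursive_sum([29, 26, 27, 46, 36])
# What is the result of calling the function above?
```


recursive_sum([29, 26, 27, 46, 36])
= 29 + recursive_sum([26, 27, 46, 36])
= 29 + 26 + recursive_sum([27, 46, 36])
= 29 + 26 + 27 + recursive_sum([46, 36])
= 29 + 26 + 27 + 46 + recursive_sum([36])
= 29 + 26 + 27 + 46 + 36 + recursive_sum([])
= 29 + 26 + 27 + 46 + 36 + 0
= 164


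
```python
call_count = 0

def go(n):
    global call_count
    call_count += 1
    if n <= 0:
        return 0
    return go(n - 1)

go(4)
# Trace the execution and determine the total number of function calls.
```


go(4) calls go(3) calls ... calls go(0)
Total calls: 4 + 1 (for base case) = 5


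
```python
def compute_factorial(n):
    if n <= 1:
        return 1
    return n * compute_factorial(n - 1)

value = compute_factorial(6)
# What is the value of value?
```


compute_factorial(6)
= 6 * compute_factorial(5)
= 6 * 5 * compute_factorial(4)
= 6 * 5 * 4 * compute_factorial(3)
= 6 * 5 * 4 * 3 * compute_factorial(2)
= 6 * 5 * 4 * 3 * 2 * compute_factorial(1)
= 6 * 5 * 4 * 3 * 2 * 1
= 720


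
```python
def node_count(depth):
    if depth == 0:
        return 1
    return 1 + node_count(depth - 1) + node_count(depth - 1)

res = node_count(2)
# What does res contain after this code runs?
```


node_count(2)
= 1 + node_count(1) + node_count(1)
= 1 + 2 * node_count(1)
node_count(k) = 2^(k+1) - 1
node_count(0) = 1
node_count(1) = 3
node_count(2) = 7
node_count(2) = 2^3 - 1 = 7


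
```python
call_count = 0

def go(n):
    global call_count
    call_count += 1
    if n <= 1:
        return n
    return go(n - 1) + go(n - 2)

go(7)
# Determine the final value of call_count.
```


go(7) calls go(6) and go(5); each non-base call branches into two more.
Let C(k) = total number of calls made by go(k), including the call to go(k) itself.
Base cases: C(0) = 1, C(1) = 1
Recurrence: C(k) = 1 + C(k-1) + C(k-2)
  C(2) = 1 + C(1) + C(0) = 1 + 1 + 1 = 3
  C(3) = 1 + C(2) + C(1) = 1 + 3 + 1 = 5
  C(4) = 1 + C(3) + C(2) = 1 + 5 + 3 = 9
  C(5) = 1 + C(4) + C(3) = 1 + 9 + 5 = 15
  C(6) = 1 + C(5) + C(4) = 1 + 15 + 9 = 25
  C(7) = 1 + C(6) + C(5) = 1 + 25 + 15 = 41
Total calls = C(7) = 41


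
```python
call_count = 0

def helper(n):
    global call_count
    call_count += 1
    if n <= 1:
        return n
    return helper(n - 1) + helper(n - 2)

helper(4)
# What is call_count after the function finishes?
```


helper(4) calls helper(3) and helper(2); each non-base call branches into two more.
Let C(k) = total number of calls made by helper(k), including the call to helper(k) itself.
Base cases: C(0) = 1, C(1) = 1
Recurrence: C(k) = 1 + C(k-1) + C(k-2)
  C(2) = 1 + C(1) + C(0) = 1 + 1 + 1 = 3
  C(3) = 1 + C(2) + C(1) = 1 + 3 + 1 = 5
  C(4) = 1 + C(3) + C(2) = 1 + 5 + 3 = 9
Total calls = C(4) = 9


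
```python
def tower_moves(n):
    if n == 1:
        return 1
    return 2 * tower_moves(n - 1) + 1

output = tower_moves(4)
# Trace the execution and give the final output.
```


tower_moves(4)
= 2 * tower_moves(3) + 1
= 2 * (2 * tower_moves(2) + 1) + 1
= 2 * (2 * (2 * tower_moves(1) + 1) + 1) + 1
Now compute bottom-up:
tower_moves(1) = 1
tower_moves(2) = 2 * 1 + 1 = 3
tower_moves(3) = 2 * 3 + 1 = 7
tower_moves(4) = 2 * 7 + 1 = 15
= 15


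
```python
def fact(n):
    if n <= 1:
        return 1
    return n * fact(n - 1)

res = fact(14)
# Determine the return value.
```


fact(14)
= 14 * fact(13)
= 14 * 13 * fact(12)
= 14 * 13 * 12 * fact(11)
= 14 * 13 * 12 * 11 * fact(10)
= 14 * 13 * 12 * 11 * 10 * fact(9)
= 14 * 13 * 12 * 11 * 10 * 9 * fact(8)
= 14 * 13 * 12 * 11 * 10 * 9 * 8 * fact(7)
= 14 * 13 * 12 * 11 * 10 * 9 * 8 * 7 * fact(6)
= 14 * 13 * 12 * 11 * 10 * 9 * 8 * 7 * 6 * fact(5)
= 14 * 13 * 12 * 11 * 10 * 9 * 8 * 7 * 6 * 5 * fact(4)
= 14 * 13 * 12 * 11 * 10 * 9 * 8 * 7 * 6 * 5 * 4 * fact(3)
= 14 * 13 * 12 * 11 * 10 * 9 * 8 * 7 * 6 * 5 * 4 * 3 * fact(2)
= 14 * 13 * 12 * 11 * 10 * 9 * 8 * 7 * 6 * 5 * 4 * 3 * 2 * fact(1)
= 14 * 13 * 12 * 11 * 10 * 9 * 8 * 7 * 6 * 5 * 4 * 3 * 2 * 1
= 87178291200


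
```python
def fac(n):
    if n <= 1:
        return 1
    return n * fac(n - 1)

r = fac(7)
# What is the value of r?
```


fac(7)
= 7 * fac(6)
= 7 * 6 * fac(5)
= 7 * 6 * 5 * fac(4)
= 7 * 6 * 5 * 4 * fac(3)
= 7 * 6 * 5 * 4 * 3 * fac(2)
= 7 * 6 * 5 * 4 * 3 * 2 * fac(1)
= 7 * 6 * 5 * 4 * 3 * 2 * 1
= 5040


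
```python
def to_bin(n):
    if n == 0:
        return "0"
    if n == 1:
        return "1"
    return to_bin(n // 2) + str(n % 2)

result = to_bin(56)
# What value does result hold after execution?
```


to_bin(56)
= to_bin(28) + "0"
= to_bin(14) + "0" + "0"
= to_bin(7) + "0" + "0" + "0"
= to_bin(3) + "1" + "0" + "0" + "0"
= to_bin(1) + "1" + "1" + "0" + "0" + "0"
= "1" + "1" + "1" + "0" + "0" + "0"
= "111000"


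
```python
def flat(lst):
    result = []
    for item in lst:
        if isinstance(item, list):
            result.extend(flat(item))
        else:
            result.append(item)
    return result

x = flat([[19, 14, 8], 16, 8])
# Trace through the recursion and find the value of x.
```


flat([[19, 14, 8], 16, 8])
Processing each element:
  [19, 14, 8] is a list -> flat recursively -> [19, 14, 8]
  16 is not a list -> append 16
  8 is not a list -> append 8
= [19, 14, 8, 16, 8]


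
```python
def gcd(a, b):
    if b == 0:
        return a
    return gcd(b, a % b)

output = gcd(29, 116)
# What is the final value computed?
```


gcd(29, 116)
= gcd(116, 29 % 116) = gcd(116, 29)
= gcd(29, 116 % 29) = gcd(29, 0)
b == 0, return a = 29


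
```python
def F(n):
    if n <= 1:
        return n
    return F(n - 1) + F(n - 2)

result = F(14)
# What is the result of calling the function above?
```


F(14)
= F(13) + F(12)
= (F(12) + F(11)) + F(12)
Computing bottom-up: F(0)=0, F(1)=1, F(2)=1, F(3)=2, F(4)=3, F(5)=5, F(6)=8, F(7)=13, F(8)=21, F(9)=34, F(10)=55, F(11)=89, F(12)=144, F(13)=233, F(14)=377
= 377


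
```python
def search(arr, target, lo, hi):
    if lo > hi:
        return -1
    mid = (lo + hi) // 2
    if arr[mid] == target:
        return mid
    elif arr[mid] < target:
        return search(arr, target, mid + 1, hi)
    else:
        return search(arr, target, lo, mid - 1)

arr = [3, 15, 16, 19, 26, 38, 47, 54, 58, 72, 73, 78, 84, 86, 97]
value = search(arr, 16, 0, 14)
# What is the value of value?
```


search(arr, 16, 0, 14)
lo=0, hi=14, mid=7, arr[mid]=54
54 > 16, search left half
lo=0, hi=6, mid=3, arr[mid]=19
19 > 16, search left half
lo=0, hi=2, mid=1, arr[mid]=15
15 < 16, search right half
lo=2, hi=2, mid=2, arr[mid]=16
arr[2] == 16, found at index 2
= 2


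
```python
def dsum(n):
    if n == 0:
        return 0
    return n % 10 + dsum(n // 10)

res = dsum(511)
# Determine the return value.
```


dsum(511)
= 1 + dsum(51)
= 1 + 1 + dsum(5)
= 1 + 1 + 5 + dsum(0)
= 1 + 1 + 5 + 0
= 7


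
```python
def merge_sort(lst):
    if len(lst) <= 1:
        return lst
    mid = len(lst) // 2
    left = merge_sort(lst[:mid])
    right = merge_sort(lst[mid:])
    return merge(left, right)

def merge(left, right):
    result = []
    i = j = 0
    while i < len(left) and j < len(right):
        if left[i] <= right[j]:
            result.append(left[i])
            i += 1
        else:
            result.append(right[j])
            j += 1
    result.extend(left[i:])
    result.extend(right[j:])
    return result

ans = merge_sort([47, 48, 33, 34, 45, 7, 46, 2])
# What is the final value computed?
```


merge_sort([47, 48, 33, 34, 45, 7, 46, 2])
Split into [47, 48, 33, 34] and [45, 7, 46, 2]
Left sorted: [33, 34, 47, 48]
Right sorted: [2, 7, 45, 46]
Merge [33, 34, 47, 48] and [2, 7, 45, 46]
= [2, 7, 33, 34, 45, 46, 47, 48]


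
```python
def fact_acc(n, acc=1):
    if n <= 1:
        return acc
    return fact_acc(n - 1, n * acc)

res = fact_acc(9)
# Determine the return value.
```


fact_acc(9, 1)
= fact_acc(8, 9 * 1) = fact_acc(8, 9)
= fact_acc(7, 8 * 9) = fact_acc(7, 72)
= fact_acc(6, 7 * 72) = fact_acc(6, 504)
= fact_acc(5, 6 * 504) = fact_acc(5, 3024)
= fact_acc(4, 5 * 3024) = fact_acc(4, 15120)
= fact_acc(3, 4 * 15120) = fact_acc(3, 60480)
= fact_acc(2, 3 * 60480) = fact_acc(2, 181440)
= fact_acc(1, 2 * 181440) = fact_acc(1, 362880)
n <= 1, return acc = 362880


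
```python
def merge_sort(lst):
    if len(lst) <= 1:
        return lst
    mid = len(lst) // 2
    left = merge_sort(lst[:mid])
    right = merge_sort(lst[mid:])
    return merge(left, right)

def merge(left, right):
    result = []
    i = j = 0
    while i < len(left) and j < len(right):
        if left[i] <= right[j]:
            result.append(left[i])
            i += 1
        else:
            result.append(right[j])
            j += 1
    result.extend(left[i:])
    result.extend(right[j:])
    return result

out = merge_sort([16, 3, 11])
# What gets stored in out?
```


merge_sort([16, 3, 11])
Split into [16] and [3, 11]
Left sorted: [16]
Right sorted: [3, 11]
Merge [16] and [3, 11]
= [3, 11, 16]


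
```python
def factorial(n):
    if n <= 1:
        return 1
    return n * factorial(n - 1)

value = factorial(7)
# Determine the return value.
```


factorial(7)
= 7 * factorial(6)
= 7 * 6 * factorial(5)
= 7 * 6 * 5 * factorial(4)
= 7 * 6 * 5 * 4 * factorial(3)
= 7 * 6 * 5 * 4 * 3 * factorial(2)
= 7 * 6 * 5 * 4 * 3 * 2 * factorial(1)
= 7 * 6 * 5 * 4 * 3 * 2 * 1
= 5040


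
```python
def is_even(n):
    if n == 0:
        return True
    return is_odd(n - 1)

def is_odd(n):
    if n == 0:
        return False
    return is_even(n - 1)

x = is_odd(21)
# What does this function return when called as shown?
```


is_odd(21)
= is_even(20)
= is_odd(19)
= is_even(18)
= is_odd(17)
= is_even(16)
= is_odd(15)
= is_even(14)
= is_odd(13)
= is_even(12)
= is_odd(11)
= is_even(10)
= is_odd(9)
= is_even(8)
= is_odd(7)
= is_even(6)
= is_odd(5)
= is_even(4)
= is_odd(3)
= is_even(2)
= is_odd(1)
= is_even(0)
n == 0: return True
= True


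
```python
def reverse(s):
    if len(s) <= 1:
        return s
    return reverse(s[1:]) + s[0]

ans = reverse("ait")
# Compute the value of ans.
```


reverse("ait")
= reverse("it") + "a"
= reverse("t") + "i" + "a"
= "t" + "i" + "a"
= "tia"


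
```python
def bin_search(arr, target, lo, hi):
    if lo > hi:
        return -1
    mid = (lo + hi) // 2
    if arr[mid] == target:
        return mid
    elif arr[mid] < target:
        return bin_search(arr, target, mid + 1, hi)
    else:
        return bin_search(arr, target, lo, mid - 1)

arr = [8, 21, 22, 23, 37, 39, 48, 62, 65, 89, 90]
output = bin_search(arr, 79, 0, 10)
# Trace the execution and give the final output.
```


bin_search(arr, 79, 0, 10)
lo=0, hi=10, mid=5, arr[mid]=39
39 < 79, search right half
lo=6, hi=10, mid=8, arr[mid]=65
65 < 79, search right half
lo=9, hi=10, mid=9, arr[mid]=89
89 > 79, search left half
lo > hi, target not found, return -1
= -1


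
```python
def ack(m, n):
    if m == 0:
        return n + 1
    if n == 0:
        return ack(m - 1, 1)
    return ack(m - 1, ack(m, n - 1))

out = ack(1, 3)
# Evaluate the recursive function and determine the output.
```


ack(1, 3)
= ack(0, ack(1, 2))
First compute ack(1, 2) = 4
= ack(0, 4)
= 5


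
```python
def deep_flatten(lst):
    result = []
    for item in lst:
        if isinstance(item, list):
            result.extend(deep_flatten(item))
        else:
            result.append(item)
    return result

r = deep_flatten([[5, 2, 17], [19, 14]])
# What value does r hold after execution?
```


deep_flatten([[5, 2, 17], [19, 14]])
Processing each element:
  [5, 2, 17] is a list -> deep_flatten recursively -> [5, 2, 17]
  [19, 14] is a list -> deep_flatten recursively -> [19, 14]
= [5, 2, 17, 19, 14]


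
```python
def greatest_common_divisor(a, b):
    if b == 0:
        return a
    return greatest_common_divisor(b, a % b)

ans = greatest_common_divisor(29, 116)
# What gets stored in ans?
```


greatest_common_divisor(29, 116)
= greatest_common_divisor(116, 29 % 116) = greatest_common_divisor(116, 29)
= greatest_common_divisor(29, 116 % 29) = greatest_common_divisor(29, 0)
b == 0, return a = 29


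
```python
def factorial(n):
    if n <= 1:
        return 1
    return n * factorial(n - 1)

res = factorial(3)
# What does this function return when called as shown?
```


factorial(3)
= 3 * factorial(2)
= 3 * 2 * factorial(1)
= 3 * 2 * 1
= 6


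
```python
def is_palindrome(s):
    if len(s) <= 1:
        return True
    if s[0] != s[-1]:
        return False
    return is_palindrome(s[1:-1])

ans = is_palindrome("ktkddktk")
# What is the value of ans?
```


is_palindrome("ktkddktk")
"ktkddktk": s[0]='k' == s[-1]='k' -> is_palindrome("tkddkt")
"tkddkt": s[0]='t' == s[-1]='t' -> is_palindrome("kddk")
"kddk": s[0]='k' == s[-1]='k' -> is_palindrome("dd")
"dd": s[0]='d' == s[-1]='d' -> is_palindrome("")
"": len <= 1 -> True
= True


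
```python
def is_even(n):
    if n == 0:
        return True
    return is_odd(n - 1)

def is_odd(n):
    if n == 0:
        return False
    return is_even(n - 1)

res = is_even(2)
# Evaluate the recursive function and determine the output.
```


is_even(2)
= is_odd(1)
= is_even(0)
n == 0: return True
= True


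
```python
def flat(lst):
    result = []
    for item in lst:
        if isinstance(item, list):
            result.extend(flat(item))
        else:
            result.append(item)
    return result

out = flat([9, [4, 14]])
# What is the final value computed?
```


flat([9, [4, 14]])
Processing each element:
  9 is not a list -> append 9
  [4, 14] is a list -> flat recursively -> [4, 14]
= [9, 4, 14]


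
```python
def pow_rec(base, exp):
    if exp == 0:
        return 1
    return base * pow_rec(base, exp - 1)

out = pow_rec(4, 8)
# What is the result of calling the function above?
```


pow_rec(4, 8)
= 4 * pow_rec(4, 7)
= 4 * 4 * pow_rec(4, 6)
= 4 * 4 * 4 * pow_rec(4, 5)
= 4 * 4 * 4 * 4 * pow_rec(4, 4)
= 4 * 4 * 4 * 4 * 4 * pow_rec(4, 3)
= 4 * 4 * 4 * 4 * 4 * 4 * pow_rec(4, 2)
= 4 * 4 * 4 * 4 * 4 * 4 * 4 * pow_rec(4, 1)
= 4 * 4 * 4 * 4 * 4 * 4 * 4 * 4 * pow_rec(4, 0)
= 4 * 4 * 4 * 4 * 4 * 4 * 4 * 4 * 1
= 65536


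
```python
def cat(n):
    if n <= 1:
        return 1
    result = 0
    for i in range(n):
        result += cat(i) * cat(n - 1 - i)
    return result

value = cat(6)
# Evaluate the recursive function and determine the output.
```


cat(6)
= sum of cat(i) * cat(6-1-i) for i in 0..5
First compute sub-values bottom-up:
  cat(0) = 1, cat(1) = 1
  cat(2) = 1*1 + 1*1 = 2
  cat(3) = 1*2 + 1*1 + 2*1 = 5
  cat(4) = 1*5 + 1*2 + 2*1 + 5*1 = 14
  cat(5) = 1*14 + 1*5 + 2*2 + 5*1 + 14*1 = 42
Now cat(6):
  cat(0)*cat(5) = 1*42 = 42
  cat(1)*cat(4) = 1*14 = 14
  cat(2)*cat(3) = 2*5 = 10
  cat(3)*cat(2) = 5*2 = 10
  cat(4)*cat(1) = 14*1 = 14
  cat(5)*cat(0) = 42*1 = 42
= 42 + 14 + 10 + 10 + 14 + 42
= 132


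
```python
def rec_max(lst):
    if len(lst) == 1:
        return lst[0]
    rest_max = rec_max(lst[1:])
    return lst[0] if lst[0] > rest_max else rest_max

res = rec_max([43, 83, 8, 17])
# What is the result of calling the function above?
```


rec_max([43, 83, 8, 17])
= compare 43 with rec_max([83, 8, 17])
= compare 83 with rec_max([8, 17])
= compare 8 with rec_max([17])
Base: rec_max([17]) = 17
compare 8 with 17: max = 17
compare 83 with 17: max = 83
compare 43 with 83: max = 83
= 83


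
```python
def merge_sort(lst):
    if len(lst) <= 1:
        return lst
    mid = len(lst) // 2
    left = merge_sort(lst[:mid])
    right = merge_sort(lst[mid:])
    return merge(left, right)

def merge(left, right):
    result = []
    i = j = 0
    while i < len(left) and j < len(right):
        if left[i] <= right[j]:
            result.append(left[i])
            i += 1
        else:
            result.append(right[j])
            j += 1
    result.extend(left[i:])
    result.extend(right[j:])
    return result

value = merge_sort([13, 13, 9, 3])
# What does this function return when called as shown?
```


merge_sort([13, 13, 9, 3])
Split into [13, 13] and [9, 3]
Left sorted: [13, 13]
Right sorted: [3, 9]
Merge [13, 13] and [3, 9]
= [3, 9, 13, 13]


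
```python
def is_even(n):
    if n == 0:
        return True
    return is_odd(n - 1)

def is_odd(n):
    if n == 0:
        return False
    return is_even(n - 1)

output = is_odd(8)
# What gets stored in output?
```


is_odd(8)
= is_even(7)
= is_odd(6)
= is_even(5)
= is_odd(4)
= is_even(3)
= is_odd(2)
= is_even(1)
= is_odd(0)
n == 0: return False
= False


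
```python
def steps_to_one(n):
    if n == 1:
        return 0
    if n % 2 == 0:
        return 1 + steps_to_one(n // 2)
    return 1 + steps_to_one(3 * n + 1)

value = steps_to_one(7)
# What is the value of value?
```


steps_to_one(7)
7 is odd -> 3*7+1 = 22 -> steps_to_one(22)
22 is even -> steps_to_one(11)
11 is odd -> 3*11+1 = 34 -> steps_to_one(34)
34 is even -> steps_to_one(17)
17 is odd -> 3*17+1 = 52 -> steps_to_one(52)
52 is even -> steps_to_one(26)
26 is even -> steps_to_one(13)
13 is odd -> 3*13+1 = 40 -> steps_to_one(40)
40 is even -> steps_to_one(20)
20 is even -> steps_to_one(10)
10 is even -> steps_to_one(5)
5 is odd -> 3*5+1 = 16 -> steps_to_one(16)
16 is even -> steps_to_one(8)
8 is even -> steps_to_one(4)
4 is even -> steps_to_one(2)
2 is even -> steps_to_one(1)
Reached 1 after 16 steps
= 16


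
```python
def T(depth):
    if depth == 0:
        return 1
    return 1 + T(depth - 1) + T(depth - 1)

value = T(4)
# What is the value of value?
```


T(4)
= 1 + T(3) + T(3)
= 1 + 2 * T(3)
T(k) = 2^(k+1) - 1
T(0) = 1
T(1) = 3
T(2) = 7
T(3) = 15
T(4) = 31
T(4) = 2^5 - 1 = 31


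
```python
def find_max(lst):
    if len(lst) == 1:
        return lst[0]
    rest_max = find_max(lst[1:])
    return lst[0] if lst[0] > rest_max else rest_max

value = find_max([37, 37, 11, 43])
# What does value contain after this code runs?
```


find_max([37, 37, 11, 43])
= compare 37 with find_max([37, 11, 43])
= compare 37 with find_max([11, 43])
= compare 11 with find_max([43])
Base: find_max([43]) = 43
compare 11 with 43: max = 43
compare 37 with 43: max = 43
compare 37 with 43: max = 43
= 43


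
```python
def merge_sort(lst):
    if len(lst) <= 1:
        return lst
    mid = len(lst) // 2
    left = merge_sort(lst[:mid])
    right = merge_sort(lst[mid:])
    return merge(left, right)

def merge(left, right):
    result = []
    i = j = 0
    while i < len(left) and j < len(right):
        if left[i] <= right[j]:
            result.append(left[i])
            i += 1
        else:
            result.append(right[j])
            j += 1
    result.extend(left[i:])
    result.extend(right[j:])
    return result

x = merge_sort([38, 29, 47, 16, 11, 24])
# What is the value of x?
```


merge_sort([38, 29, 47, 16, 11, 24])
Split into [38, 29, 47] and [16, 11, 24]
Left sorted: [29, 38, 47]
Right sorted: [11, 16, 24]
Merge [29, 38, 47] and [11, 16, 24]
= [11, 16, 24, 29, 38, 47]


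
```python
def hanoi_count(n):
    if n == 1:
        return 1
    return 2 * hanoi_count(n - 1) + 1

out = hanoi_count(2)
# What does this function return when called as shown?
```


hanoi_count(2)
= 2 * hanoi_count(1) + 1
Now compute bottom-up:
hanoi_count(1) = 1
hanoi_count(2) = 2 * 1 + 1 = 3
= 3


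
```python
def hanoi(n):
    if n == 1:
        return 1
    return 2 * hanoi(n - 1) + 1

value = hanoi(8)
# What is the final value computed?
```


hanoi(8)
= 2 * hanoi(7) + 1
= 2 * (2 * hanoi(6) + 1) + 1
= 2 * (2 * (2 * hanoi(5) + 1) + 1) + 1
= 2 * (2 * (2 * (2 * hanoi(4) + 1) + 1) + 1) + 1
= 2 * (2 * (2 * (2 * (2 * hanoi(3) + 1) + 1) + 1) + 1) + 1
= 2 * (2 * (2 * (2 * (2 * (2 * hanoi(2) + 1) + 1) + 1) + 1) + 1) + 1
= 2 * (2 * (2 * (2 * (2 * (2 * (2 * hanoi(1) + 1) + 1) + 1) + 1) + 1) + 1) + 1
Now compute bottom-up:
hanoi(1) = 1
hanoi(2) = 2 * 1 + 1 = 3
hanoi(3) = 2 * 3 + 1 = 7
hanoi(4) = 2 * 7 + 1 = 15
hanoi(5) = 2 * 15 + 1 = 31
hanoi(6) = 2 * 31 + 1 = 63
hanoi(7) = 2 * 63 + 1 = 127
hanoi(8) = 2 * 127 + 1 = 255
= 255


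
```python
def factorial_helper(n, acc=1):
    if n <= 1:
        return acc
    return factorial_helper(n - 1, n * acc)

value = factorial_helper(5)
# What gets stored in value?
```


factorial_helper(5, 1)
= factorial_helper(4, 5 * 1) = factorial_helper(4, 5)
= factorial_helper(3, 4 * 5) = factorial_helper(3, 20)
= factorial_helper(2, 3 * 20) = factorial_helper(2, 60)
= factorial_helper(1, 2 * 60) = factorial_helper(1, 120)
n <= 1, return acc = 120


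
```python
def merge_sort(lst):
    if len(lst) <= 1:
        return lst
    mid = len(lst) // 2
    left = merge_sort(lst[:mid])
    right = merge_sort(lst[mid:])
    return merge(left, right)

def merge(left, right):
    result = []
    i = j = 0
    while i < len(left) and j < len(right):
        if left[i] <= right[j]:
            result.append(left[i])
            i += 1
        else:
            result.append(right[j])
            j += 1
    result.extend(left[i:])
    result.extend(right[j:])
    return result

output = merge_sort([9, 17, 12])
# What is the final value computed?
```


merge_sort([9, 17, 12])
Split into [9] and [17, 12]
Left sorted: [9]
Right sorted: [12, 17]
Merge [9] and [12, 17]
= [9, 12, 17]


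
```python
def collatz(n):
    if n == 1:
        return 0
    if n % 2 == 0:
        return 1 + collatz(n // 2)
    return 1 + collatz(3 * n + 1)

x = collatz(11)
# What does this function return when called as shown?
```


collatz(11)
11 is odd -> 3*11+1 = 34 -> collatz(34)
34 is even -> collatz(17)
17 is odd -> 3*17+1 = 52 -> collatz(52)
52 is even -> collatz(26)
26 is even -> collatz(13)
13 is odd -> 3*13+1 = 40 -> collatz(40)
40 is even -> collatz(20)
20 is even -> collatz(10)
10 is even -> collatz(5)
5 is odd -> 3*5+1 = 16 -> collatz(16)
16 is even -> collatz(8)
8 is even -> collatz(4)
4 is even -> collatz(2)
2 is even -> collatz(1)
Reached 1 after 14 steps
= 14


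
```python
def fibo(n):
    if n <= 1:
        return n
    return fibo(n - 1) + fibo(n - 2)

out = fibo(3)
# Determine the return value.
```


fibo(3)
= fibo(2) + fibo(1)
Computing bottom-up: fibo(0)=0, fibo(1)=1, fibo(2)=1, fibo(3)=2
= 2


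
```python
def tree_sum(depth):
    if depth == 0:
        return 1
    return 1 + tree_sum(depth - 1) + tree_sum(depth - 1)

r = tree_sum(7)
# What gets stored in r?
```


tree_sum(7)
= 1 + tree_sum(6) + tree_sum(6)
= 1 + 2 * tree_sum(6)
tree_sum(k) = 2^(k+1) - 1
tree_sum(0) = 1
tree_sum(1) = 3
tree_sum(2) = 7
tree_sum(3) = 15
tree_sum(4) = 31
tree_sum(7) = 2^8 - 1 = 255


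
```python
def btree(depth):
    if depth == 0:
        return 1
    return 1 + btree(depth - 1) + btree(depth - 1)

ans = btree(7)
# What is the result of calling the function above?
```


btree(7)
= 1 + btree(6) + btree(6)
= 1 + 2 * btree(6)
btree(k) = 2^(k+1) - 1
btree(0) = 1
btree(1) = 3
btree(2) = 7
btree(3) = 15
btree(4) = 31
btree(7) = 2^8 - 1 = 255


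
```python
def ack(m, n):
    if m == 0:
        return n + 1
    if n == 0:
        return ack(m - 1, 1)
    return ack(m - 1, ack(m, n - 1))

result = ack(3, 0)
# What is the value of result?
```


ack(3, 0)
n == 0: return ack(2, 1)
= ack(2, 1) = 5
= 5


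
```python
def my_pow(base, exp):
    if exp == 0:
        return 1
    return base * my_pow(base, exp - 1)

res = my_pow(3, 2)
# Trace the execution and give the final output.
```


my_pow(3, 2)
= 3 * my_pow(3, 1)
= 3 * 3 * my_pow(3, 0)
= 3 * 3 * 1
= 9


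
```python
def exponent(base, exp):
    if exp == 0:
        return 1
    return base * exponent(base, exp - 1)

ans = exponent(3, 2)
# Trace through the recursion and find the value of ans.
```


exponent(3, 2)
= 3 * exponent(3, 1)
= 3 * 3 * exponent(3, 0)
= 3 * 3 * 1
= 9


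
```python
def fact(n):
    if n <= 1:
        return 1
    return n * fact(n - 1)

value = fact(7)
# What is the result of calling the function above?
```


fact(7)
= 7 * fact(6)
= 7 * 6 * fact(5)
= 7 * 6 * 5 * fact(4)
= 7 * 6 * 5 * 4 * fact(3)
= 7 * 6 * 5 * 4 * 3 * fact(2)
= 7 * 6 * 5 * 4 * 3 * 2 * fact(1)
= 7 * 6 * 5 * 4 * 3 * 2 * 1
= 5040


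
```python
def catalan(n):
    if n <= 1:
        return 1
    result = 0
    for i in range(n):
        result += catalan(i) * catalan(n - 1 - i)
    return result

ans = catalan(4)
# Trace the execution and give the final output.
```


catalan(4)
= sum of catalan(i) * catalan(4-1-i) for i in 0..3
First compute sub-values bottom-up:
  catalan(0) = 1, catalan(1) = 1
  catalan(2) = 1*1 + 1*1 = 2
  catalan(3) = 1*2 + 1*1 + 2*1 = 5
Now catalan(4):
  catalan(0)*catalan(3) = 1*5 = 5
  catalan(1)*catalan(2) = 1*2 = 2
  catalan(2)*catalan(1) = 2*1 = 2
  catalan(3)*catalan(0) = 5*1 = 5
= 5 + 2 + 2 + 5
= 14


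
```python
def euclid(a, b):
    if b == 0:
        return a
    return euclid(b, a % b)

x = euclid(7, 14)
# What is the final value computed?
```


euclid(7, 14)
= euclid(14, 7 % 14) = euclid(14, 7)
= euclid(7, 14 % 7) = euclid(7, 0)
b == 0, return a = 7


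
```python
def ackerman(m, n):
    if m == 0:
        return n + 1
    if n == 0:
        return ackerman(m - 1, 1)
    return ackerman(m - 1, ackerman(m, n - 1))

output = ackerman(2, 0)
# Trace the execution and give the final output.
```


ackerman(2, 0)
n == 0: return ackerman(1, 1)
= ackerman(1, 1) = 3
= 3


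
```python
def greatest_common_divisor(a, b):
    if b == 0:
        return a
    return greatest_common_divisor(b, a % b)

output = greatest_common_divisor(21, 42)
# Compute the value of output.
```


greatest_common_divisor(21, 42)
= greatest_common_divisor(42, 21 % 42) = greatest_common_divisor(42, 21)
= greatest_common_divisor(21, 42 % 21) = greatest_common_divisor(21, 0)
b == 0, return a = 21


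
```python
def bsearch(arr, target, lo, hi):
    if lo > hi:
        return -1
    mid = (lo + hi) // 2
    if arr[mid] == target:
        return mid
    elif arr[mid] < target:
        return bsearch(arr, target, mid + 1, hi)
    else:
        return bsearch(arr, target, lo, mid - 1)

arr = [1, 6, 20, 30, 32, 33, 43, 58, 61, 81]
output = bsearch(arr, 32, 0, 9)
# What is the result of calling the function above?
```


bsearch(arr, 32, 0, 9)
lo=0, hi=9, mid=4, arr[mid]=32
arr[4] == 32, found at index 4
= 4


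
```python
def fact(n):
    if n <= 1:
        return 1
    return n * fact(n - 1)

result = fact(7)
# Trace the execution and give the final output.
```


fact(7)
= 7 * fact(6)
= 7 * 6 * fact(5)
= 7 * 6 * 5 * fact(4)
= 7 * 6 * 5 * 4 * fact(3)
= 7 * 6 * 5 * 4 * 3 * fact(2)
= 7 * 6 * 5 * 4 * 3 * 2 * fact(1)
= 7 * 6 * 5 * 4 * 3 * 2 * 1
= 5040


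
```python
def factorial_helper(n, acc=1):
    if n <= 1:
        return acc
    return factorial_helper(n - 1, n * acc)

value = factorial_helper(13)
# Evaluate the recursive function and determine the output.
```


factorial_helper(13, 1)
= factorial_helper(12, 13 * 1) = factorial_helper(12, 13)
= factorial_helper(11, 12 * 13) = factorial_helper(11, 156)
= factorial_helper(10, 11 * 156) = factorial_helper(10, 1716)
= factorial_helper(9, 10 * 1716) = factorial_helper(9, 17160)
= factorial_helper(8, 9 * 17160) = factorial_helper(8, 154440)
= factorial_helper(7, 8 * 154440) = factorial_helper(7, 1235520)
= factorial_helper(6, 7 * 1235520) = factorial_helper(6, 8648640)
= factorial_helper(5, 6 * 8648640) = factorial_helper(5, 51891840)
= factorial_helper(4, 5 * 51891840) = factorial_helper(4, 259459200)
= factorial_helper(3, 4 * 259459200) = factorial_helper(3, 1037836800)
= factorial_helper(2, 3 * 1037836800) = factorial_helper(2, 3113510400)
= factorial_helper(1, 2 * 3113510400) = factorial_helper(1, 6227020800)
n <= 1, return acc = 6227020800


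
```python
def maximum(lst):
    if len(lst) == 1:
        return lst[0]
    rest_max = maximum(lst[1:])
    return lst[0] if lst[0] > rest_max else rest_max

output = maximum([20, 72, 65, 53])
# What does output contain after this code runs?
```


maximum([20, 72, 65, 53])
= compare 20 with maximum([72, 65, 53])
= compare 72 with maximum([65, 53])
= compare 65 with maximum([53])
Base: maximum([53]) = 53
compare 65 with 53: max = 65
compare 72 with 65: max = 72
compare 20 with 72: max = 72
= 72


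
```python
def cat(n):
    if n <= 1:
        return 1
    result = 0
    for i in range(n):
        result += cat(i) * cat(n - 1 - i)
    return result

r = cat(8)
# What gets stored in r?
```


cat(8)
= sum of cat(i) * cat(8-1-i) for i in 0..7
First compute sub-values bottom-up:
  cat(0) = 1, cat(1) = 1
  cat(2) = 1*1 + 1*1 = 2
  cat(3) = 1*2 + 1*1 + 2*1 = 5
  cat(4) = 1*5 + 1*2 + 2*1 + 5*1 = 14
  cat(5) = 1*14 + 1*5 + 2*2 + 5*1 + 14*1 = 42
  cat(6) = 1*42 + 1*14 + 2*5 + 5*2 + 14*1 + 42*1 = 132
  cat(7) = 1*132 + 1*42 + 2*14 + 5*5 + 14*2 + 42*1 + 132*1 = 429
Now cat(8):
  cat(0)*cat(7) = 1*429 = 429
  cat(1)*cat(6) = 1*132 = 132
  cat(2)*cat(5) = 2*42 = 84
  cat(3)*cat(4) = 5*14 = 70
  cat(4)*cat(3) = 14*5 = 70
  cat(5)*cat(2) = 42*2 = 84
  cat(6)*cat(1) = 132*1 = 132
  cat(7)*cat(0) = 429*1 = 429
= 429 + 132 + 84 + 70 + 70 + 84 + 132 + 429
= 1430


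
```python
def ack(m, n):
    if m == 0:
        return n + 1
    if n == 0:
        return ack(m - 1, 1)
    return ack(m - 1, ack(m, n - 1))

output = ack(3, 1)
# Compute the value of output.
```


ack(3, 1)
= ack(2, ack(3, 0))
First compute ack(3, 0) = 5
= ack(2, 5)
= 13


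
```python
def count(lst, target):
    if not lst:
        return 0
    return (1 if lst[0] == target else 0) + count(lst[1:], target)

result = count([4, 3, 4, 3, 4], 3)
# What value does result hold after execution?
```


count([4, 3, 4, 3, 4], 3)
lst[0]=4 != 3: 0 + count([3, 4, 3, 4], 3)
lst[0]=3 == 3: 1 + count([4, 3, 4], 3)
lst[0]=4 != 3: 0 + count([3, 4], 3)
lst[0]=3 == 3: 1 + count([4], 3)
lst[0]=4 != 3: 0 + count([], 3)
= 2


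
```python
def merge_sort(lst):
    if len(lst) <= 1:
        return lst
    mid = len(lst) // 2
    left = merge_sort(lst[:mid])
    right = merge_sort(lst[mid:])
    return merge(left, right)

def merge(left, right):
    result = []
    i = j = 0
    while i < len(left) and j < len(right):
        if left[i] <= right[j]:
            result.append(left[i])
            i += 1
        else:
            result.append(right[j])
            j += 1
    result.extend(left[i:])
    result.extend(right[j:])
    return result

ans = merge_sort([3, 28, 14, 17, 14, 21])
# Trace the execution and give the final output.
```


merge_sort([3, 28, 14, 17, 14, 21])
Split into [3, 28, 14] and [17, 14, 21]
Left sorted: [3, 14, 28]
Right sorted: [14, 17, 21]
Merge [3, 14, 28] and [14, 17, 21]
= [3, 14, 14, 17, 21, 28]


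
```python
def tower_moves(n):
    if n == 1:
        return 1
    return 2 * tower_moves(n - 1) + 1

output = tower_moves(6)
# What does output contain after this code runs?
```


tower_moves(6)
= 2 * tower_moves(5) + 1
= 2 * (2 * tower_moves(4) + 1) + 1
= 2 * (2 * (2 * tower_moves(3) + 1) + 1) + 1
= 2 * (2 * (2 * (2 * tower_moves(2) + 1) + 1) + 1) + 1
= 2 * (2 * (2 * (2 * (2 * tower_moves(1) + 1) + 1) + 1) + 1) + 1
Now compute bottom-up:
tower_moves(1) = 1
tower_moves(2) = 2 * 1 + 1 = 3
tower_moves(3) = 2 * 3 + 1 = 7
tower_moves(4) = 2 * 7 + 1 = 15
tower_moves(5) = 2 * 15 + 1 = 31
tower_moves(6) = 2 * 31 + 1 = 63
= 63


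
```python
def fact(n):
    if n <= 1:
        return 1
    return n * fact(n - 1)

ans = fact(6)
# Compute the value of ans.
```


fact(6)
= 6 * fact(5)
= 6 * 5 * fact(4)
= 6 * 5 * 4 * fact(3)
= 6 * 5 * 4 * 3 * fact(2)
= 6 * 5 * 4 * 3 * 2 * fact(1)
= 6 * 5 * 4 * 3 * 2 * 1
= 720


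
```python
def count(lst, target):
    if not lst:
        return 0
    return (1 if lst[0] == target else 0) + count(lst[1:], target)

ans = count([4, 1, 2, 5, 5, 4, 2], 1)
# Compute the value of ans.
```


count([4, 1, 2, 5, 5, 4, 2], 1)
lst[0]=4 != 1: 0 + count([1, 2, 5, 5, 4, 2], 1)
lst[0]=1 == 1: 1 + count([2, 5, 5, 4, 2], 1)
lst[0]=2 != 1: 0 + count([5, 5, 4, 2], 1)
lst[0]=5 != 1: 0 + count([5, 4, 2], 1)
lst[0]=5 != 1: 0 + count([4, 2], 1)
lst[0]=4 != 1: 0 + count([2], 1)
lst[0]=2 != 1: 0 + count([], 1)
= 1


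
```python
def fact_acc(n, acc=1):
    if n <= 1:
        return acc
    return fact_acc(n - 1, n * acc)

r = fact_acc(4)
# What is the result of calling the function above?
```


fact_acc(4, 1)
= fact_acc(3, 4 * 1) = fact_acc(3, 4)
= fact_acc(2, 3 * 4) = fact_acc(2, 12)
= fact_acc(1, 2 * 12) = fact_acc(1, 24)
n <= 1, return acc = 24


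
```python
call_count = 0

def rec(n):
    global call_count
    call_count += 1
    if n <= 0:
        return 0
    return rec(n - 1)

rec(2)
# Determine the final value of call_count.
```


rec(2) calls rec(1) calls ... calls rec(0)
Total calls: 2 + 1 (for base case) = 3


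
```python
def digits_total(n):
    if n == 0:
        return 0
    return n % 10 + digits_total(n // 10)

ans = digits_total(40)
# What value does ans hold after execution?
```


digits_total(40)
= 0 + digits_total(4)
= 0 + 4 + digits_total(0)
= 0 + 4 + 0
= 4


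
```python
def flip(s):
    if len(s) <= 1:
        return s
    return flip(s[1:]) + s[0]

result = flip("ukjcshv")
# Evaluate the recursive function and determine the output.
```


flip("ukjcshv")
= flip("kjcshv") + "u"
= flip("jcshv") + "k" + "u"
= flip("cshv") + "j" + "k" + "u"
= flip("shv") + "c" + "j" + "k" + "u"
= flip("hv") + "s" + "c" + "j" + "k" + "u"
= flip("v") + "h" + "s" + "c" + "j" + "k" + "u"
= "v" + "h" + "s" + "c" + "j" + "k" + "u"
= "vhscjku"


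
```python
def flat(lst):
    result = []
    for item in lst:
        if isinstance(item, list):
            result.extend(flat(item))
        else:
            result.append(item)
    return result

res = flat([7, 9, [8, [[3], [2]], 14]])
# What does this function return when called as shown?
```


flat([7, 9, [8, [[3], [2]], 14]])
Processing each element:
  7 is not a list -> append 7
  9 is not a list -> append 9
  [8, [[3], [2]], 14] is a list -> flat recursively -> [8, 3, 2, 14]
= [7, 9, 8, 3, 2, 14]


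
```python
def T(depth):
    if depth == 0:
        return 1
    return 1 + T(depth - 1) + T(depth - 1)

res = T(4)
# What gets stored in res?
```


T(4)
= 1 + T(3) + T(3)
= 1 + 2 * T(3)
T(k) = 2^(k+1) - 1
T(0) = 1
T(1) = 3
T(2) = 7
T(3) = 15
T(4) = 31
T(4) = 2^5 - 1 = 31


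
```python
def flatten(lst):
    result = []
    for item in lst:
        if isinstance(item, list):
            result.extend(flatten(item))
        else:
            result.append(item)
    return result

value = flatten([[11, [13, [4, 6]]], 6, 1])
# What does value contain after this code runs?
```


flatten([[11, [13, [4, 6]]], 6, 1])
Processing each element:
  [11, [13, [4, 6]]] is a list -> flatten recursively -> [11, 13, 4, 6]
  6 is not a list -> append 6
  1 is not a list -> append 1
= [11, 13, 4, 6, 6, 1]


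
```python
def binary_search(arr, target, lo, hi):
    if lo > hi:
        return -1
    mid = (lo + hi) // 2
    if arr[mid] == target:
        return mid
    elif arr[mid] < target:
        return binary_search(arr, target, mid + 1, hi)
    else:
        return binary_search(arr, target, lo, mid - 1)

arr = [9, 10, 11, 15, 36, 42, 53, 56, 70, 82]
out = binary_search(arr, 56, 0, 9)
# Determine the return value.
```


binary_search(arr, 56, 0, 9)
lo=0, hi=9, mid=4, arr[mid]=36
36 < 56, search right half
lo=5, hi=9, mid=7, arr[mid]=56
arr[7] == 56, found at index 7
= 7


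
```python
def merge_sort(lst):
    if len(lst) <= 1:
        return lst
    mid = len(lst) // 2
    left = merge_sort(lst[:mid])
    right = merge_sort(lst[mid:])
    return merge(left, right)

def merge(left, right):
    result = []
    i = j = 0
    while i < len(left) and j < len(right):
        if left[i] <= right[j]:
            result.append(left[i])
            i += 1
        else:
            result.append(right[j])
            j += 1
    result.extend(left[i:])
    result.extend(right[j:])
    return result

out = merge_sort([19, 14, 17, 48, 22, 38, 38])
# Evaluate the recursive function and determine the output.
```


merge_sort([19, 14, 17, 48, 22, 38, 38])
Split into [19, 14, 17] and [48, 22, 38, 38]
Left sorted: [14, 17, 19]
Right sorted: [22, 38, 38, 48]
Merge [14, 17, 19] and [22, 38, 38, 48]
= [14, 17, 19, 22, 38, 38, 48]
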